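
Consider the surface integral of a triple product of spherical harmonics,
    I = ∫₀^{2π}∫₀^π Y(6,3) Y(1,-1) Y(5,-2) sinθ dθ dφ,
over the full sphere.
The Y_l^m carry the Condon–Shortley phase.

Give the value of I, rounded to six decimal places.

-0.245154

Rules hold: Σm=0, L=12 even, 5≤5≤7.
N = 13·3·11 = 429
Δ = 2!·10!·0!/13! = 1/858
Racah Σ t=1..1: t=1:−1/14400 = -1/14400
⇒ 3j(6 1 5; 0 0 0)² = 6/143, sgn +1
Racah Σ t=0..0: t=0:+1/60480 = 1/60480
⇒ 3j(6 1 5; 3 -1 -2)² = 6/143, sgn -1
4πI² = N·(3j₀)²·(3jₘ)² = 108/143
I = -1·√(0.755245/4π) = -0.24515397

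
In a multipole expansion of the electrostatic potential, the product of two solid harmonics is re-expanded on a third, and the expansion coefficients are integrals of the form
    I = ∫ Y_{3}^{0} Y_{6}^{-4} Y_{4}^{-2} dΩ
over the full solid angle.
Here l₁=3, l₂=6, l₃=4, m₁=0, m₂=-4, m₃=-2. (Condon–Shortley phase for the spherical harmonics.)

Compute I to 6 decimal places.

0.000000

m-sum = 0 − 4 − 2 = -6 ≠ 0 ⇒ I = 0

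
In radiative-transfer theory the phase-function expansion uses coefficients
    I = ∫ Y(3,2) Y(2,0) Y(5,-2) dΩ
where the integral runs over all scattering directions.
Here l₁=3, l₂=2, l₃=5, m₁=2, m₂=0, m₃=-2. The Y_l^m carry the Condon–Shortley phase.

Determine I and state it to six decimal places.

Rules hold: Σm=0, L=10 even, 1≤5≤5.
N = 7·5·11 = 385
Δ = 0!·6!·4!/11! = 1/2310
Racah Σ t=0..0: t=0:+1/144 = 1/144
⇒ 3j(3 2 5; 0 0 0)² = 10/231, sgn -1
Racah Σ t=0..0: t=0:+1/480 = 1/480
⇒ 3j(3 2 5; 2 0 -2)² = 3/110, sgn -1
4πI² = N·(3j₀)²·(3jₘ)² = 5/11
I = +1·√(0.454545/4π) = 0.19018827

0.190188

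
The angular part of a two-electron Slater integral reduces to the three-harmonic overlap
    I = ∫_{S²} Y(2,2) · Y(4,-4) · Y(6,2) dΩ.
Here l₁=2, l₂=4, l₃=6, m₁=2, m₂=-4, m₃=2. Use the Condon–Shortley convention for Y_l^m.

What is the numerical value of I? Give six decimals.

Checks pass: Σm=0; 12 even; l₃=6∈[2,6].
(2·2+1)(2·4+1)(2·6+1) = 585
Δ: 0! 4! 8! / 13! → 1/6435
sum: t=0:+1/2304 = 1/2304
3j²(2 4 6; 0 0 0) = Δ·Π!·Σ² = 5/143  (sign +1)
sum: t=0:+1/967680 = 1/967680
3j²(2 4 6; 2 -4 2) = Δ·Π!·Σ² = 1/6435  (sign +1)
combine: 4πI² = 585·5/143·1/6435 = 5/1573
take √, sign +1: I = 0.01590434

0.015904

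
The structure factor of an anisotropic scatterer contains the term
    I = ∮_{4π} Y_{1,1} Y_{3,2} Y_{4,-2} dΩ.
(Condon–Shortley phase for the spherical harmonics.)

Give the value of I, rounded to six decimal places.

0.000000

m-sum = 1 + 2 − 2 = 1 ≠ 0 ⇒ I = 0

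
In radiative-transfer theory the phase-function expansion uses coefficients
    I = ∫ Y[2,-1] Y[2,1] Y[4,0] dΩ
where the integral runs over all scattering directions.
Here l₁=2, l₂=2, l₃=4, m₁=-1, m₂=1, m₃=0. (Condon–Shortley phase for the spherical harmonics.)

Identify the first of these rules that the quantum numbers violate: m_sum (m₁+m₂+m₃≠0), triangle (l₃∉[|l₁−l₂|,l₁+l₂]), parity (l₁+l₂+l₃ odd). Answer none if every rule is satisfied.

m₁+m₂+m₃ = -1 + 1 + 0 = 0  ✓
triangle: |2−2|=0 ≤ l₃=4 ≤ 2+2=4  ✓
parity: l₁+l₂+l₃ = 8 is even  ✓

none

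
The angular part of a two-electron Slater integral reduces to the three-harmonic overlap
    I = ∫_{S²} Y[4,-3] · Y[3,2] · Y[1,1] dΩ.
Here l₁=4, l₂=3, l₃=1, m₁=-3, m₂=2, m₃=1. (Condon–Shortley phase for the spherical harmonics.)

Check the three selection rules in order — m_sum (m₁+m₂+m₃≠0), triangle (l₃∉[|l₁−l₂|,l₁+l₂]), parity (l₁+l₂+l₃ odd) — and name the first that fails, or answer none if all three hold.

none

azimuthal sum: -3 + 2 + 1 = 0  ✓
1 ≤ 1 ≤ 7 (triangle on l)  ✓
L = 4 + 3 + 1 = 8 (even)  ✓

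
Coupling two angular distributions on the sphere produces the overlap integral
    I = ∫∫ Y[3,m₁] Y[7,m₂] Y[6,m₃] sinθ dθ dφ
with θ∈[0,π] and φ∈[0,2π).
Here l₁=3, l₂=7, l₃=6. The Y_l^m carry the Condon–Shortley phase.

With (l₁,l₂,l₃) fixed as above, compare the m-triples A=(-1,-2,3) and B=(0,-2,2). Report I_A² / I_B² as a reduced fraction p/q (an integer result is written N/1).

1369/588

Shared (l₁,l₂,l₃)=(3,7,6): N and (l;000)² cancel in I_A²/I_B².
A: Δ = 4!·2!·10!/17! = 1/2042040; Racah Σ t=2..4: t=2:+1/241920 t=3:−1/483840 t=4:+1/17418240 = 37/17418240; ⇒ 3j(3 7 6; -1 -2 3)² = 1369/136136, sgn -1
B: Δ = 4!·2!·10!/17! = 1/2042040; Racah Σ t=1..3: t=1:−1/207360 t=2:+1/120960 t=3:−1/967680 = 1/414720; ⇒ 3j(3 7 6; 0 -2 2)² = 21/4862, sgn +1
I_A²/I_B² = (1369/136136)/(21/4862) = 1369/588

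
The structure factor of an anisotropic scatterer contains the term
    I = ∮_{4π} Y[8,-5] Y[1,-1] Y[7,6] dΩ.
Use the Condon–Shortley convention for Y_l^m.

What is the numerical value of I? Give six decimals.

m-sum 0 ✓  L=16 even ✓  7≤7≤9 ✓
Π(2lᵢ+1) = 17×3×15 = 765
triangle coeff Δ(8,1,7) = 1/2040
Σ_t [1,1]: t=1:−1/25401600 = -1/25401600
(3j)²=8/255 [(8 1 7; 0 0 0)], sign=+1
Σ_t [0,0]: t=0:+1/12454041600 = 1/12454041600
(3j)²=1/680 [(8 1 7; -5 -1 6)], sign=-1
⇒ 4πI² = 3/85
I = (-1)√(3/85/(4π)) = -0.05299638

-0.052996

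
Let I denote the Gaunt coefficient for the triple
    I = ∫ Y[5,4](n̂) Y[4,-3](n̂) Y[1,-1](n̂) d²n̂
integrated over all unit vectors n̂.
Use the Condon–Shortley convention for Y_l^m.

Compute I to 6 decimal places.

0.294638

Rules hold: Σm=0, L=10 even, 1≤1≤9.
N = 11·9·3 = 297
Δ = 8!·2!·0!/11! = 1/495
Racah Σ t=4..4: t=4:+1/576 = 1/576
⇒ 3j(5 4 1; 0 0 0)² = 5/99, sgn -1
Racah Σ t=1..1: t=1:−1/10080 = -1/10080
⇒ 3j(5 4 1; 4 -3 -1)² = 4/55, sgn -1
4πI² = N·(3j₀)²·(3jₘ)² = 12/11
I = +1·√(1.09091/4π) = 0.29463840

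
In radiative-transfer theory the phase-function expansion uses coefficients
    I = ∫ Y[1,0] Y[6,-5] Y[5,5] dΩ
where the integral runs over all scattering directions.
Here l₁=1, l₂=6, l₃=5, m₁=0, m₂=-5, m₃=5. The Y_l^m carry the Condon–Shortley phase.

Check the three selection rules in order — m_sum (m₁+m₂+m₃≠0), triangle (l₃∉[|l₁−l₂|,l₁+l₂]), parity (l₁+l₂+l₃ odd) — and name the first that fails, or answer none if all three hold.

azimuthal sum: 0 − 5 + 5 = 0  ✓
5 ≤ 5 ≤ 7 (triangle on l)  ✓
L = 1 + 6 + 5 = 12 (even)  ✓

none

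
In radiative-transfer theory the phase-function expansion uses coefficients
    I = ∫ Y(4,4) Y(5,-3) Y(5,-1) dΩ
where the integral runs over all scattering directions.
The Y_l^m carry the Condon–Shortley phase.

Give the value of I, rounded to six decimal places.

Rules hold: Σm=0, L=14 even, 1≤5≤9.
N = 9·11·11 = 1089
Δ = 4!·4!·6!/15! = 1/3153150
Racah Σ t=0..4: t=0:+1/69120 t=1:−1/1728 t=2:+1/576 t=3:−1/1728 t=4:+1/69120 = 7/11520
⇒ 3j(4 5 5; 0 0 0)² = 2/143, sgn -1
Racah Σ t=0..0: t=0:+1/27648 = 1/27648
⇒ 3j(4 5 5; 4 -3 -1)² = 10/429, sgn +1
4πI² = N·(3j₀)²·(3jₘ)² = 60/169
I = -1·√(0.35503/4π) = -0.16808437

-0.168084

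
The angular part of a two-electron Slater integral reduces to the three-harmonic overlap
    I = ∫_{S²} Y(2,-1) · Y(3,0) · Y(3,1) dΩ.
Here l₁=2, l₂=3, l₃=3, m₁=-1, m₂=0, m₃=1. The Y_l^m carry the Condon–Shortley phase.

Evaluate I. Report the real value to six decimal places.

m-sum 0 ✓  L=8 even ✓  1≤3≤5 ✓
Π(2lᵢ+1) = 5×7×7 = 245
triangle coeff Δ(2,3,3) = 1/3780
Σ_t [0,2]: t=0:+1/24 t=1:−1/4 t=2:+1/24 = -1/6
(3j)²=4/105 [(2 3 3; 0 0 0)], sign=+1
Σ_t [1,2]: t=1:−1/8 t=2:+1/12 = -1/24
(3j)²=1/210 [(2 3 3; -1 0 1)], sign=-1
⇒ 4πI² = 2/45
I = (-1)√(2/45/(4π)) = -0.05947080

-0.059471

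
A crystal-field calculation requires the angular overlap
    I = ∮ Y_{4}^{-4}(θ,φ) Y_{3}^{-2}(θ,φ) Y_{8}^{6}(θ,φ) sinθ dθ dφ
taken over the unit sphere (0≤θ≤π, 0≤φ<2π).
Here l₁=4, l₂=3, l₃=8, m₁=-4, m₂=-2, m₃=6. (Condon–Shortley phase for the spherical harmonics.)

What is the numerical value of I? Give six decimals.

0.000000

l₃=8 ∉ [1,7] — triangle fails ⇒ I = 0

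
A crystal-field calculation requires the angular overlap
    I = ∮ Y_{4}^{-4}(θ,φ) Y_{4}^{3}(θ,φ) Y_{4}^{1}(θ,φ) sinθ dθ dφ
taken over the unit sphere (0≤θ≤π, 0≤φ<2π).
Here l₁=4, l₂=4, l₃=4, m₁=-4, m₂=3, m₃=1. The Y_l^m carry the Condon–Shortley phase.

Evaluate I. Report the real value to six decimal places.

-0.168431

m-sum 0 ✓  L=12 even ✓  0≤4≤8 ✓
Π(2lᵢ+1) = 9×9×9 = 729
triangle coeff Δ(4,4,4) = 1/450450
Σ_t [0,4]: t=0:+1/13824 t=1:−1/216 t=2:+1/64 t=3:−1/216 t=4:+1/13824 = 5/768
(3j)²=18/1001 [(4 4 4; 0 0 0)], sign=+1
Σ_t [4,4]: t=4:+1/3456 = 1/3456
(3j)²=35/1287 [(4 4 4; -4 3 1)], sign=-1
⇒ 4πI² = 7290/20449
I = (-1)√(7290/20449/(4π)) = -0.16843130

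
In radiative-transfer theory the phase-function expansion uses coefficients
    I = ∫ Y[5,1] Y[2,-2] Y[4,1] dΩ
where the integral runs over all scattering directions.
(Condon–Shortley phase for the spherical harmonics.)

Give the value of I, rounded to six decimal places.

0.000000

Σlᵢ=11 odd — θ-integrand is odd under cosθ→−cosθ; I=0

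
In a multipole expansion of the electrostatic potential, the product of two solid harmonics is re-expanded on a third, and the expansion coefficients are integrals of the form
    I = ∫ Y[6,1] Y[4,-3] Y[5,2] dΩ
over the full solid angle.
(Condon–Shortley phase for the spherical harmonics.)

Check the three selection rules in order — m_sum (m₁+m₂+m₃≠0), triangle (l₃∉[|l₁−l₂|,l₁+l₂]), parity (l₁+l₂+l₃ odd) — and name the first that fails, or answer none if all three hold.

Σmᵢ = 0  ✓
l₃∈[|l₁−l₂|,l₁+l₂]=[2,10], have l₃=5  ✓
Σlᵢ = 15 ⇒ odd  ✗

parity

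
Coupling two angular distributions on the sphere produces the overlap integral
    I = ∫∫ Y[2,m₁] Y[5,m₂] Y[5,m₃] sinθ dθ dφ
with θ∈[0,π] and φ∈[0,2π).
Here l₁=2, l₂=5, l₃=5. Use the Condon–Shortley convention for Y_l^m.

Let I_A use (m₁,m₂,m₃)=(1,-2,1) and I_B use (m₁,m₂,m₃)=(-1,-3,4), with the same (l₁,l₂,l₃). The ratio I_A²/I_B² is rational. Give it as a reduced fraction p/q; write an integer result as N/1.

Same 2,5,5: normalisation and zero-m 3j drop out of the ratio.
A: Δ: 2! 2! 8! / 13! → 1/38610; sum: t=0:+1/1440 t=1:−1/2880 = 1/2880; 3j²(2 5 5; 1 -2 1) = Δ·Π!·Σ² = 7/715  (sign +1)
B: Δ: 2! 2! 8! / 13! → 1/38610; sum: t=1:−1/10080 t=2:+1/80640 = -1/11520; 3j²(2 5 5; -1 -3 4) = Δ·Π!·Σ² = 49/1430  (sign +1)
I_A²/I_B² = (7/715)/(49/1430) = 2/7

2/7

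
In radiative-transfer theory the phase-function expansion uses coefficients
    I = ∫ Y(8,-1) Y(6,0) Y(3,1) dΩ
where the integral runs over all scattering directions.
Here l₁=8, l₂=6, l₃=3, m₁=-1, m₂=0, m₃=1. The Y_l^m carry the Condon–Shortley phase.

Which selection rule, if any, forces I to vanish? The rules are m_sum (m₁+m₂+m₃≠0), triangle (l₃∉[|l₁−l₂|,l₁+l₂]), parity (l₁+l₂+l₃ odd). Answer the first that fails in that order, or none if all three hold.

m₁+m₂+m₃ = -1 + 0 + 1 = 0  ✓
triangle: |8−6|=2 ≤ l₃=3 ≤ 8+6=14  ✓
parity: l₁+l₂+l₃ = 17 is odd  ✗

parity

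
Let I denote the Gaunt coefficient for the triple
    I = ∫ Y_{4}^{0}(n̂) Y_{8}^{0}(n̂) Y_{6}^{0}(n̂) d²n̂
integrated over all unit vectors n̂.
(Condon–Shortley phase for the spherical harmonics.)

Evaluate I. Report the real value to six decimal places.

m-sum 0 ✓  L=18 even ✓  4≤6≤12 ✓
Π(2lᵢ+1) = 9×17×13 = 1989
triangle coeff Δ(4,8,6) = 1/23279256
Σ_t [2,4]: t=2:+1/1658880 t=3:−1/518400 t=4:+1/1658880 = -1/1382400
(3j)²=504/46189 [(4 8 6; 0 0 0)], sign=-1
(m-triple is (0,0,0) — same symbol as above.)
⇒ 4πI² = 2286144/9653501
I = (+1)√(2286144/9653501/(4π)) = 0.13727910

0.137279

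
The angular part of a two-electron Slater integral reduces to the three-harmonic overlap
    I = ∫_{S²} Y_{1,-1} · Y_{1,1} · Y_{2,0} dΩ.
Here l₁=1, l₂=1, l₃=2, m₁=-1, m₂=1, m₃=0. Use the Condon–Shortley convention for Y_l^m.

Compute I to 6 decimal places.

0.126157

Rules hold: Σm=0, L=4 even, 0≤2≤2.
N = 3·3·5 = 45
Δ = 0!·2!·2!/5! = 1/30
Racah Σ t=0..0: t=0:+1/1 = 1/1
⇒ 3j(1 1 2; 0 0 0)² = 2/15, sgn +1
Racah Σ t=0..0: t=0:+1/4 = 1/4
⇒ 3j(1 1 2; -1 1 0)² = 1/30, sgn +1
4πI² = N·(3j₀)²·(3jₘ)² = 1/5
I = +1·√(0.2/4π) = 0.12615663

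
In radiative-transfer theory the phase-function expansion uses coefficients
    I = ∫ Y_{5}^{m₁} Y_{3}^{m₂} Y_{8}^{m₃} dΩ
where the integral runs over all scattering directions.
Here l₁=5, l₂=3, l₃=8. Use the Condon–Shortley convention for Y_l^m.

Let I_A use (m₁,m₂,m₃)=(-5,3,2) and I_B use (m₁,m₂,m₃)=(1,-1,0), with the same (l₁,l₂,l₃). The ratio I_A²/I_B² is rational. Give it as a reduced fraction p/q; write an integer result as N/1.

1/1960

Shared (l₁,l₂,l₃)=(5,3,8): N and (l;000)² cancel in I_A²/I_B².
A: Δ = 0!·10!·6!/17! = 1/136136; Racah Σ t=0..0: t=0:+1/2612736000 = 1/2612736000; ⇒ 3j(5 3 8; -5 3 2)² = 1/136136, sgn +1
B: Δ = 0!·10!·6!/17! = 1/136136; Racah Σ t=0..0: t=0:+1/829440 = 1/829440; ⇒ 3j(5 3 8; 1 -1 0)² = 35/2431, sgn +1
I_A²/I_B² = (1/136136)/(35/2431) = 1/1960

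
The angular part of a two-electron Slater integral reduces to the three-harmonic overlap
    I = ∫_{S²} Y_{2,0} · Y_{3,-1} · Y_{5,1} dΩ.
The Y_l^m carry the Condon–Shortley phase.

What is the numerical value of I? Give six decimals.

-0.227318

Checks pass: Σm=0; 10 even; l₃=5∈[1,5].
(2·2+1)(2·3+1)(2·5+1) = 385
Δ: 0! 4! 6! / 11! → 1/2310
sum: t=0:+1/144 = 1/144
3j²(2 3 5; 0 0 0) = Δ·Π!·Σ² = 10/231  (sign -1)
sum: t=0:+1/192 = 1/192
3j²(2 3 5; 0 -1 1) = Δ·Π!·Σ² = 3/77  (sign +1)
combine: 4πI² = 385·10/231·3/77 = 50/77
take √, sign -1: I = -0.22731846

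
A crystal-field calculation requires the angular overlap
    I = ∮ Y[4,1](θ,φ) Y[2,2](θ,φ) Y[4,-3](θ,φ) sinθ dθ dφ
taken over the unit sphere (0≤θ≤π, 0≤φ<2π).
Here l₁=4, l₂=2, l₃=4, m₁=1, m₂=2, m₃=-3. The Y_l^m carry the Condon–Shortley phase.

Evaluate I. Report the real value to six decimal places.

0.159270

Rules hold: Σm=0, L=10 even, 2≤4≤6.
N = 9·5·9 = 405
Δ = 2!·6!·2!/11! = 1/13860
Racah Σ t=0..2: t=0:+1/192 t=1:−1/36 t=2:+1/192 = -5/288
⇒ 3j(4 2 4; 0 0 0)² = 20/693, sgn -1
Racah Σ t=2..2: t=2:+1/480 = 1/480
⇒ 3j(4 2 4; 1 2 -3)² = 3/110, sgn -1
4πI² = N·(3j₀)²·(3jₘ)² = 270/847
I = +1·√(0.318772/4π) = 0.15927046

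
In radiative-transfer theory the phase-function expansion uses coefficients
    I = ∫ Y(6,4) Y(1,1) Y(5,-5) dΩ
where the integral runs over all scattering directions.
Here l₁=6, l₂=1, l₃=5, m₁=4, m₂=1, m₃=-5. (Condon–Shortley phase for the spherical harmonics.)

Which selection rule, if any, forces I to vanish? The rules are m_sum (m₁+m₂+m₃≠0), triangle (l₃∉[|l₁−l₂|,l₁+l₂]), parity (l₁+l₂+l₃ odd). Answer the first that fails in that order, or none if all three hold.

m₁+m₂+m₃ = 4 + 1 − 5 = 0  ✓
triangle: |6−1|=5 ≤ l₃=5 ≤ 6+1=7  ✓
parity: l₁+l₂+l₃ = 12 is even  ✓

none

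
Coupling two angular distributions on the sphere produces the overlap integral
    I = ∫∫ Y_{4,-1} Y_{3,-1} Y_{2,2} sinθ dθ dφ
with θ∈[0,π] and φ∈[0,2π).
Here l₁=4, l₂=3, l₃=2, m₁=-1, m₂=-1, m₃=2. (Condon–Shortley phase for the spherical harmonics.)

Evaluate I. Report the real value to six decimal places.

0.000000

l₁+l₂+l₃=9 is odd: 3j(l;000)=0 ⇒ I=0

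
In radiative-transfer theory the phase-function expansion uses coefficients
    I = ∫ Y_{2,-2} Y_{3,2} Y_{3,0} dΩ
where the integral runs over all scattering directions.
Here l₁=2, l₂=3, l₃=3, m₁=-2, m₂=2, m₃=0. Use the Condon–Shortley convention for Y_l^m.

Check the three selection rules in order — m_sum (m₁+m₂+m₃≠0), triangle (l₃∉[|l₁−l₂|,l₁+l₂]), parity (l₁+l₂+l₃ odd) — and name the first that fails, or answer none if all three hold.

azimuthal sum: -2 + 2 + 0 = 0  ✓
1 ≤ 3 ≤ 5 (triangle on l)  ✓
L = 2 + 3 + 3 = 8 (even)  ✓

none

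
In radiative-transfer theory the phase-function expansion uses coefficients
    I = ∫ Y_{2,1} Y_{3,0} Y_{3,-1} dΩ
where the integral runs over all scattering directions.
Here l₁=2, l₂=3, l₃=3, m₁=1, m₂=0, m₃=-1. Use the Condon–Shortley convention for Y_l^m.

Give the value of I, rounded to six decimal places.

Rules hold: Σm=0, L=8 even, 1≤3≤5.
N = 5·7·7 = 245
Δ = 2!·2!·4!/9! = 1/3780
Racah Σ t=0..2: t=0:+1/24 t=1:−1/4 t=2:+1/24 = -1/6
⇒ 3j(2 3 3; 0 0 0)² = 4/105, sgn +1
Racah Σ t=0..1: t=0:+1/12 t=1:−1/8 = -1/24
⇒ 3j(2 3 3; 1 0 -1)² = 1/210, sgn -1
4πI² = N·(3j₀)²·(3jₘ)² = 2/45
I = -1·√(0.0444444/4π) = -0.05947080

-0.059471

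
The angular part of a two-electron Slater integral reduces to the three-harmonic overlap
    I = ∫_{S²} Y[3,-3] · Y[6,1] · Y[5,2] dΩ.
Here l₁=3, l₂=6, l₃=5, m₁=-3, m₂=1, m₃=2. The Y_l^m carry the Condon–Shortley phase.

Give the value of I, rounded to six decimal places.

Rules hold: Σm=0, L=14 even, 3≤5≤9.
N = 7·13·11 = 1001
Δ = 4!·2!·8!/15! = 1/675675
Racah Σ t=1..3: t=1:−1/8640 t=2:+1/2304 t=3:−1/8640 = 7/34560
⇒ 3j(3 6 5; 0 0 0)² = 7/429, sgn -1
Racah Σ t=4..4: t=4:+1/34560 = 1/34560
⇒ 3j(3 6 5; -3 1 2)² = 7/429, sgn -1
4πI² = N·(3j₀)²·(3jₘ)² = 343/1287
I = +1·√(0.266511/4π) = 0.14563067

0.145631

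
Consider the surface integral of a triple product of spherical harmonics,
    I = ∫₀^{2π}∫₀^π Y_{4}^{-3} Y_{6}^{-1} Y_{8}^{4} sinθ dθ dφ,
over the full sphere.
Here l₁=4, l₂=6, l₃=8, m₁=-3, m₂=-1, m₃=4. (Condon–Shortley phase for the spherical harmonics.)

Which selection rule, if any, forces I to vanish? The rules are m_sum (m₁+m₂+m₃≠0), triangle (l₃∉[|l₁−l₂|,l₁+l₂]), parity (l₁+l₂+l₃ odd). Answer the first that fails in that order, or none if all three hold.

Σmᵢ = 0  ✓
l₃∈[|l₁−l₂|,l₁+l₂]=[2,10], have l₃=8  ✓
Σlᵢ = 18 ⇒ even  ✓

none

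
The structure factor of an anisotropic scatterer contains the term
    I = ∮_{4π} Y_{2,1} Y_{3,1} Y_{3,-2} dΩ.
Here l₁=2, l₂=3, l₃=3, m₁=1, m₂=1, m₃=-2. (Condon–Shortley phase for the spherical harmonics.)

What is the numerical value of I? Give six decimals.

0.162868

Rules hold: Σm=0, L=8 even, 1≤3≤5.
N = 5·7·7 = 245
Δ = 2!·2!·4!/9! = 1/3780
Racah Σ t=0..2: t=0:+1/24 t=1:−1/4 t=2:+1/24 = -1/6
⇒ 3j(2 3 3; 0 0 0)² = 4/105, sgn +1
Racah Σ t=0..1: t=0:+1/48 t=1:−1/12 = -1/16
⇒ 3j(2 3 3; 1 1 -2)² = 1/28, sgn +1
4πI² = N·(3j₀)²·(3jₘ)² = 1/3
I = +1·√(0.333333/4π) = 0.16286750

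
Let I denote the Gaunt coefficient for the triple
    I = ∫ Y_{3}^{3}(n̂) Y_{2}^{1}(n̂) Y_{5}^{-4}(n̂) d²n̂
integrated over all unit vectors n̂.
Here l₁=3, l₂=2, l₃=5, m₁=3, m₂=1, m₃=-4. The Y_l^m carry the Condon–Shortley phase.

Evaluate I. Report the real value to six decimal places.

m-sum 0 ✓  L=10 even ✓  1≤5≤5 ✓
Π(2lᵢ+1) = 7×5×11 = 385
triangle coeff Δ(3,2,5) = 1/2310
Σ_t [0,0]: t=0:+1/144 = 1/144
(3j)²=10/231 [(3 2 5; 0 0 0)], sign=-1
Σ_t [0,0]: t=0:+1/4320 = 1/4320
(3j)²=2/55 [(3 2 5; 3 1 -4)], sign=-1
⇒ 4πI² = 20/33
I = (+1)√(20/33/(4π)) = 0.21961050

0.219610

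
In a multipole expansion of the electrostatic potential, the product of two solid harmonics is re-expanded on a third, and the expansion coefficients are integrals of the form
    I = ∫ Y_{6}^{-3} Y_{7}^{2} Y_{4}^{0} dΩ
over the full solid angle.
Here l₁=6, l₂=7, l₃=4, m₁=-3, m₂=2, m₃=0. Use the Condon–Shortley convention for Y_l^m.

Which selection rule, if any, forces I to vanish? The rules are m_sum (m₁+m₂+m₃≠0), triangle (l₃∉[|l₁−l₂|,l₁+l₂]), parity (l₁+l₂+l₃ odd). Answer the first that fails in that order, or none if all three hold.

azimuthal sum: -3 + 2 + 0 = -1  ✗
1 ≤ 4 ≤ 13 (triangle on l)
L = 6 + 7 + 4 = 17 (odd)

m_sum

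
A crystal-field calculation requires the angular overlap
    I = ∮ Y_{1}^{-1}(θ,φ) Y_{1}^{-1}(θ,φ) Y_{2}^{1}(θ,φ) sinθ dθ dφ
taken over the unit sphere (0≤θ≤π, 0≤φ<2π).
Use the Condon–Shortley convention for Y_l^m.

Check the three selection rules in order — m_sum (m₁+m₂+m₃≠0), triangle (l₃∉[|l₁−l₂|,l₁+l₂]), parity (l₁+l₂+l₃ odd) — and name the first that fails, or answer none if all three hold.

m₁+m₂+m₃ = -1 − 1 + 1 = -1  ✗
triangle: |1−1|=0 ≤ l₃=2 ≤ 1+1=2
parity: l₁+l₂+l₃ = 4 is even

m_sum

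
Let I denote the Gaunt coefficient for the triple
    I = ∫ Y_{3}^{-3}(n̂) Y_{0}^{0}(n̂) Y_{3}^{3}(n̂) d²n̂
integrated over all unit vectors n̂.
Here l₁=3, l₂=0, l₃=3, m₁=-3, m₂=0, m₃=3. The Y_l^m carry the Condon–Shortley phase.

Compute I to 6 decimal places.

Checks pass: Σm=0; 6 even; l₃=3∈[3,3].
(2·3+1)(2·0+1)(2·3+1) = 49
Δ: 0! 6! 0! / 7! → 1/7
sum: t=0:+1/36 = 1/36
3j²(3 0 3; 0 0 0) = Δ·Π!·Σ² = 1/7  (sign -1)
sum: t=0:+1/720 = 1/720
3j²(3 0 3; -3 0 3) = Δ·Π!·Σ² = 1/7  (sign +1)
combine: 4πI² = 49·1/7·1/7 = 1/1
take √, sign -1: I = -0.28209479

-0.282095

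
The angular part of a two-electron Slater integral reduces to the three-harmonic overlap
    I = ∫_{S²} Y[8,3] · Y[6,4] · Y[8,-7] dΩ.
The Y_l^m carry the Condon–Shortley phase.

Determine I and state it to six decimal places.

Rules hold: Σm=0, L=22 even, 2≤8≤14.
N = 17·13·17 = 3757
Δ = 6!·10!·6!/23! = 1/13742520792
Racah Σ t=0..6: t=0:+1/41803776000 t=1:−1/435456000 t=2:+1/39813120 t=3:−1/18662400 t=4:+1/39813120 t=5:−1/435456000 t=6:+1/41803776000 = -11/1393459200
⇒ 3j(8 6 8; 0 0 0)² = 600/96577, sgn -1
Racah Σ t=4..5: t=4:+1/12541132800 t=5:−1/52254720000 = 19/313528320000
⇒ 3j(8 6 8; 3 4 -7)² = 19/1564, sgn -1
4πI² = N·(3j₀)²·(3jₘ)² = 150/529
I = +1·√(0.283554/4π) = 0.15021485

0.150215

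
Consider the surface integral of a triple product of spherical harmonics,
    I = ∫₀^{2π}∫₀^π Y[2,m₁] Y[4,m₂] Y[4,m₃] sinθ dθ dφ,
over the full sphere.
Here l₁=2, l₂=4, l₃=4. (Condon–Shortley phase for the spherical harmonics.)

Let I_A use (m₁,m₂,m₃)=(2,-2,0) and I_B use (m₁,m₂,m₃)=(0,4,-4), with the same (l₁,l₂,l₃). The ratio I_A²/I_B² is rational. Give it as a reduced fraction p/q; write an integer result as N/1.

135/196

Shared (l₁,l₂,l₃)=(2,4,4): N and (l;000)² cancel in I_A²/I_B².
A: Δ = 2!·2!·6!/11! = 1/13860; Racah Σ t=0..0: t=0:+1/192 = 1/192; ⇒ 3j(2 4 4; 2 -2 0)² = 3/77, sgn +1
B: Δ = 2!·2!·6!/11! = 1/13860; Racah Σ t=2..2: t=2:+1/2880 = 1/2880; ⇒ 3j(2 4 4; 0 4 -4)² = 28/495, sgn +1
I_A²/I_B² = (3/77)/(28/495) = 135/196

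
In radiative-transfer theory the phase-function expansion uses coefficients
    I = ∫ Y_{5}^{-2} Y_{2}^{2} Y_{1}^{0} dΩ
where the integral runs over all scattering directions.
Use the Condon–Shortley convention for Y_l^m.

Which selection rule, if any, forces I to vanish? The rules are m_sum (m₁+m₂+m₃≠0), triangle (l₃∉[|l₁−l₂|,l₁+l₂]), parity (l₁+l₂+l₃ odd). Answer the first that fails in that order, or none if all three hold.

m₁+m₂+m₃ = -2 + 2 + 0 = 0  ✓
triangle: |5−2|=3 ≤ l₃=1 ≤ 5+2=7  ✗
parity: l₁+l₂+l₃ = 8 is even

triangle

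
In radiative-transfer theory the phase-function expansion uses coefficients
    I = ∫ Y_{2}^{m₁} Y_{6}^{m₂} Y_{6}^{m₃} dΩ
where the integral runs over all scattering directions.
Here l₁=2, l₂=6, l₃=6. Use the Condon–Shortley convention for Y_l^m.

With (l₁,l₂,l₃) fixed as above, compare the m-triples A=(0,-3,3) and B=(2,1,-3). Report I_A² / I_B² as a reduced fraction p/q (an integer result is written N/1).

l's match ⇒ only the (l;m) 3-j factors differ between A and B.
A: triangle coeff Δ(2,6,6) = 1/90090; Σ_t [0,2]: t=0:+1/120960 t=1:−1/80640 t=2:+1/1451520 = -1/290304; (3j)²=5/2002 [(2 6 6; 0 -3 3)], sign=+1
B: triangle coeff Δ(2,6,6) = 1/90090; Σ_t [0,0]: t=0:+1/120960 = 1/120960; (3j)²=24/1001 [(2 6 6; 2 1 -3)], sign=-1
I_A²/I_B² = (5/2002)/(24/1001) = 5/48

5/48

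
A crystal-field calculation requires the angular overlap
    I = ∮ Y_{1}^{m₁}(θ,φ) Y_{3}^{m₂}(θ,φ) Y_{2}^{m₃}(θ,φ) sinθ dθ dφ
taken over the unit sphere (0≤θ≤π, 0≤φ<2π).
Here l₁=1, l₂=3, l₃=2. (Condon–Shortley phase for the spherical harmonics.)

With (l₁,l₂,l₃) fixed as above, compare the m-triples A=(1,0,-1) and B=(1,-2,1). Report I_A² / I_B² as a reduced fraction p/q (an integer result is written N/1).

3/10

Same 1,3,2: normalisation and zero-m 3j drop out of the ratio.
A: Δ: 2! 0! 4! / 7! → 1/105; sum: t=0:+1/12 = 1/12; 3j²(1 3 2; 1 0 -1) = Δ·Π!·Σ² = 1/35  (sign -1)
B: Δ: 2! 0! 4! / 7! → 1/105; sum: t=0:+1/12 = 1/12; 3j²(1 3 2; 1 -2 1) = Δ·Π!·Σ² = 2/21  (sign -1)
I_A²/I_B² = (1/35)/(2/21) = 3/10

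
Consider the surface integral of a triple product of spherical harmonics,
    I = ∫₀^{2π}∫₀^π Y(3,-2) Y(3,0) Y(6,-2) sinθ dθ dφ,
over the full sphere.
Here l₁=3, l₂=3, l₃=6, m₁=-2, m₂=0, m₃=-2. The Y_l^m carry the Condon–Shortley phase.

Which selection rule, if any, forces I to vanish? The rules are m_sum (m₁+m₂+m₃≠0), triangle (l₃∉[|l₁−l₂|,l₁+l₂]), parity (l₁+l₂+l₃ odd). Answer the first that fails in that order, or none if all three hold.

azimuthal sum: -2 + 0 − 2 = -4  ✗
0 ≤ 6 ≤ 6 (triangle on l)
L = 3 + 3 + 6 = 12 (even)

m_sum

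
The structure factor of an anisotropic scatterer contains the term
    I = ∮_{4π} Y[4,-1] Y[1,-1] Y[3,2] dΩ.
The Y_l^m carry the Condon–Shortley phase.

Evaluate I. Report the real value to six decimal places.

Checks pass: Σm=0; 8 even; l₃=3∈[3,5].
(2·4+1)(2·1+1)(2·3+1) = 189
Δ: 2! 6! 0! / 9! → 1/252
sum: t=1:−1/36 = -1/36
3j²(4 1 3; 0 0 0) = Δ·Π!·Σ² = 4/63  (sign +1)
sum: t=0:+1/240 = 1/240
3j²(4 1 3; -1 -1 2) = Δ·Π!·Σ² = 1/84  (sign -1)
combine: 4πI² = 189·4/63·1/84 = 1/7
take √, sign -1: I = -0.10662181

-0.106622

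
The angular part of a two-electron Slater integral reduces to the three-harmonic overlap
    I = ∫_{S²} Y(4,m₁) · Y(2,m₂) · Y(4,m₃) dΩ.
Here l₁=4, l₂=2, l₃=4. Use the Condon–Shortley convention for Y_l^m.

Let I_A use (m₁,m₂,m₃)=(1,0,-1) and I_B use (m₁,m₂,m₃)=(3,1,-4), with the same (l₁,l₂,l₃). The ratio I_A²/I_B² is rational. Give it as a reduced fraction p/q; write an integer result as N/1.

289/588

Same 4,2,4: normalisation and zero-m 3j drop out of the ratio.
A: Δ: 2! 6! 2! / 11! → 1/13860; sum: t=0:+1/144 t=1:−1/48 t=2:+1/480 = -17/1440; 3j²(4 2 4; 1 0 -1) = Δ·Π!·Σ² = 289/13860  (sign +1)
B: Δ: 2! 6! 2! / 11! → 1/13860; sum: t=1:−1/1440 = -1/1440; 3j²(4 2 4; 3 1 -4) = Δ·Π!·Σ² = 7/165  (sign -1)
I_A²/I_B² = (289/13860)/(7/165) = 289/588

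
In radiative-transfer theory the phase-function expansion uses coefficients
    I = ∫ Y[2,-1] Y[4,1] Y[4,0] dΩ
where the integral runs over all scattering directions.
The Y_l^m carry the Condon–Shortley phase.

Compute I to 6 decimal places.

Rules hold: Σm=0, L=10 even, 2≤4≤6.
N = 5·9·9 = 405
Δ = 2!·2!·6!/11! = 1/13860
Racah Σ t=0..2: t=0:+1/192 t=1:−1/36 t=2:+1/192 = -5/288
⇒ 3j(2 4 4; 0 0 0)² = 20/693, sgn -1
Racah Σ t=1..2: t=1:−1/96 t=2:+1/72 = 1/288
⇒ 3j(2 4 4; -1 1 0)² = 1/462, sgn +1
4πI² = N·(3j₀)²·(3jₘ)² = 150/5929
I = -1·√(0.0252994/4π) = -0.04486937

-0.044869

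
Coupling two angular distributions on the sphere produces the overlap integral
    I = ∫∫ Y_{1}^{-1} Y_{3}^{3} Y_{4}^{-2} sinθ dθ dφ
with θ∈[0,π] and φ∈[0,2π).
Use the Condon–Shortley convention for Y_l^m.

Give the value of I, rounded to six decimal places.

Checks pass: Σm=0; 8 even; l₃=4∈[2,4].
(2·1+1)(2·3+1)(2·4+1) = 189
Δ: 0! 2! 6! / 9! → 1/252
sum: t=0:+1/36 = 1/36
3j²(1 3 4; 0 0 0) = Δ·Π!·Σ² = 4/63  (sign +1)
sum: t=0:+1/1440 = 1/1440
3j²(1 3 4; -1 3 -2) = Δ·Π!·Σ² = 1/252  (sign +1)
combine: 4πI² = 189·4/63·1/252 = 1/21
take √, sign +1: I = 0.06155813

0.061558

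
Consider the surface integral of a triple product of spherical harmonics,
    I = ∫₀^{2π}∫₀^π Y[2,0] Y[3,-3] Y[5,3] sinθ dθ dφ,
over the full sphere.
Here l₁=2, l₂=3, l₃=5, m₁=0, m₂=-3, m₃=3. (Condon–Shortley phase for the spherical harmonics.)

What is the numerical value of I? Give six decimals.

Checks pass: Σm=0; 10 even; l₃=5∈[1,5].
(2·2+1)(2·3+1)(2·5+1) = 385
Δ: 0! 4! 6! / 11! → 1/2310
sum: t=0:+1/144 = 1/144
3j²(2 3 5; 0 0 0) = Δ·Π!·Σ² = 10/231  (sign -1)
sum: t=0:+1/2880 = 1/2880
3j²(2 3 5; 0 -3 3) = Δ·Π!·Σ² = 2/165  (sign +1)
combine: 4πI² = 385·10/231·2/165 = 20/99
take √, sign -1: I = -0.12679218

-0.126792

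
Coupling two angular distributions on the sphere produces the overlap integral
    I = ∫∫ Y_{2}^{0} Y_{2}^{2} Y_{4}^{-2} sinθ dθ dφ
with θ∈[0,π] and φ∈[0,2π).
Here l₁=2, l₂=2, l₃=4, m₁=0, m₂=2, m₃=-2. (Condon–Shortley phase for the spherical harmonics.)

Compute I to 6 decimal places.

0.156078

Rules hold: Σm=0, L=8 even, 0≤4≤4.
N = 5·5·9 = 225
Δ = 0!·4!·4!/9! = 1/630
Racah Σ t=0..0: t=0:+1/16 = 1/16
⇒ 3j(2 2 4; 0 0 0)² = 2/35, sgn +1
Racah Σ t=0..0: t=0:+1/96 = 1/96
⇒ 3j(2 2 4; 0 2 -2)² = 1/42, sgn +1
4πI² = N·(3j₀)²·(3jₘ)² = 15/49
I = +1·√(0.306122/4π) = 0.15607835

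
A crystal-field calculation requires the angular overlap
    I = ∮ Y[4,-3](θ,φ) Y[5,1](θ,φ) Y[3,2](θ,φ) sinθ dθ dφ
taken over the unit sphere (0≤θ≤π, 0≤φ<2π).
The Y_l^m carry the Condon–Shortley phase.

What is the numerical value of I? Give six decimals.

Checks pass: Σm=0; 12 even; l₃=3∈[1,9].
(2·4+1)(2·5+1)(2·3+1) = 693
Δ: 6! 2! 4! / 13! → 1/180180
sum: t=2:+1/576 t=3:−1/144 t=4:+1/576 = -1/288
3j²(4 5 3; 0 0 0) = Δ·Π!·Σ² = 20/1001  (sign +1)
sum: t=5:−1/1440 t=6:+1/17280 = -11/17280
3j²(4 5 3; -3 1 2) = Δ·Π!·Σ² = 11/468  (sign +1)
combine: 4πI² = 693·20/1001·11/468 = 55/169
take √, sign +1: I = 0.16092854

0.160929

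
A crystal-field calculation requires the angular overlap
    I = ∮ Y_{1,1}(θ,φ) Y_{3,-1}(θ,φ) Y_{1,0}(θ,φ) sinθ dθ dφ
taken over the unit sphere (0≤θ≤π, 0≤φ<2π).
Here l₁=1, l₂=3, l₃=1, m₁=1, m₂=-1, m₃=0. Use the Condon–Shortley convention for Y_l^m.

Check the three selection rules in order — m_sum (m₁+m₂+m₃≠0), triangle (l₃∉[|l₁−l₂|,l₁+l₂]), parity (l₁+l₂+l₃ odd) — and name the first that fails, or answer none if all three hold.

Σmᵢ = 0  ✓
l₃∈[|l₁−l₂|,l₁+l₂]=[2,4], have l₃=1  ✗
Σlᵢ = 5 ⇒ odd

triangle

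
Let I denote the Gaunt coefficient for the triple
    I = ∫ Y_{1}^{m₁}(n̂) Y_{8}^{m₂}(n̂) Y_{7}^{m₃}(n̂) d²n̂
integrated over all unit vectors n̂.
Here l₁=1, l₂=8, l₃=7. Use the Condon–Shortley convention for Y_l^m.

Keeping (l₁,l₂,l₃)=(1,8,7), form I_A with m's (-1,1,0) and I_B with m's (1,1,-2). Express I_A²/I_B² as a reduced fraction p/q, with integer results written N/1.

Shared (l₁,l₂,l₃)=(1,8,7): N and (l;000)² cancel in I_A²/I_B².
A: Δ = 2!·0!·14!/17! = 1/2040; Racah Σ t=2..2: t=2:+1/50803200 = 1/50803200; ⇒ 3j(1 8 7; -1 1 0)² = 3/170, sgn -1
B: Δ = 2!·0!·14!/17! = 1/2040; Racah Σ t=0..0: t=0:+1/87091200 = 1/87091200; ⇒ 3j(1 8 7; 1 1 -2)² = 7/680, sgn -1
I_A²/I_B² = (3/170)/(7/680) = 12/7

12/7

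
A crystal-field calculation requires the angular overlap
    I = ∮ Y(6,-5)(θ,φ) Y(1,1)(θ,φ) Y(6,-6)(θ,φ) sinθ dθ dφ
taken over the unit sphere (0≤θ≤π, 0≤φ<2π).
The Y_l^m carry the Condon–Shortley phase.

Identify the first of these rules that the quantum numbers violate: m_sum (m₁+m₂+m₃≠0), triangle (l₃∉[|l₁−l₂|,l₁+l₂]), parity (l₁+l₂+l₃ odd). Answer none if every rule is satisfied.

azimuthal sum: -5 + 1 − 6 = -10  ✗
5 ≤ 6 ≤ 7 (triangle on l)
L = 6 + 1 + 6 = 13 (odd)

m_sum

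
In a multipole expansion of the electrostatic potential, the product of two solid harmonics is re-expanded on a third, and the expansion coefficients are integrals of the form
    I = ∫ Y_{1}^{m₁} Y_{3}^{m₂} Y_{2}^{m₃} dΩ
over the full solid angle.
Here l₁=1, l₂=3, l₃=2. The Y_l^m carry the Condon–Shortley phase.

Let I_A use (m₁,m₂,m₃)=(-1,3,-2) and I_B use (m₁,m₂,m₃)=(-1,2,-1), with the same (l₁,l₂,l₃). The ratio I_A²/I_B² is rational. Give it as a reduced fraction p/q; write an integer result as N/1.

Same 1,3,2: normalisation and zero-m 3j drop out of the ratio.
A: Δ: 2! 0! 4! / 7! → 1/105; sum: t=2:+1/48 = 1/48; 3j²(1 3 2; -1 3 -2) = Δ·Π!·Σ² = 1/7  (sign +1)
B: Δ: 2! 0! 4! / 7! → 1/105; sum: t=2:+1/12 = 1/12; 3j²(1 3 2; -1 2 -1) = Δ·Π!·Σ² = 2/21  (sign -1)
I_A²/I_B² = (1/7)/(2/21) = 3/2

3/2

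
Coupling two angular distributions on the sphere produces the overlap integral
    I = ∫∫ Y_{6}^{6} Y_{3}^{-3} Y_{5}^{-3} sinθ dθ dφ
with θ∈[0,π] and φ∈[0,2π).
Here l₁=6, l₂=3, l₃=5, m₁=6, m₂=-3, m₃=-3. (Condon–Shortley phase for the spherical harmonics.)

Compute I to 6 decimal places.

-0.119512

Rules hold: Σm=0, L=14 even, 3≤5≤9.
N = 13·7·11 = 1001
Δ = 4!·8!·2!/15! = 1/675675
Racah Σ t=1..3: t=1:−1/8640 t=2:+1/2304 t=3:−1/8640 = 7/34560
⇒ 3j(6 3 5; 0 0 0)² = 7/429, sgn -1
Racah Σ t=0..0: t=0:+1/1935360 = 1/1935360
⇒ 3j(6 3 5; 6 -3 -3)² = 1/91, sgn +1
4πI² = N·(3j₀)²·(3jₘ)² = 7/39
I = -1·√(0.179487/4π) = -0.11951207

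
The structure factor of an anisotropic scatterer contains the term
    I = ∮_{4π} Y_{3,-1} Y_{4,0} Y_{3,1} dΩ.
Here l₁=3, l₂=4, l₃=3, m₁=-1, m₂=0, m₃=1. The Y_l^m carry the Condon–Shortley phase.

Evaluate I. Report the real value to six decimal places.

m-sum 0 ✓  L=10 even ✓  1≤3≤7 ✓
Π(2lᵢ+1) = 7×9×7 = 441
triangle coeff Δ(3,4,3) = 1/34650
Σ_t [1,3]: t=1:−1/72 t=2:+1/16 t=3:−1/72 = 5/144
(3j)²=2/77 [(3 4 3; 0 0 0)], sign=-1
Σ_t [2,4]: t=2:+1/32 t=3:−1/36 t=4:+1/1152 = 5/1152
(3j)²=1/1386 [(3 4 3; -1 0 1)], sign=+1
⇒ 4πI² = 1/121
I = (-1)√(1/121/(4π)) = -0.02564498

-0.025645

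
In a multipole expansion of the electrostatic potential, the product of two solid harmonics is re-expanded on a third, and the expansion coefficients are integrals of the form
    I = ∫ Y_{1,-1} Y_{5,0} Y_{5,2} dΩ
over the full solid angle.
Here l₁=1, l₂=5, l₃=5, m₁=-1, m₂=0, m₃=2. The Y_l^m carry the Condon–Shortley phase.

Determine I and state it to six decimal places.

0.000000

m-sum = -1 + 0 + 2 = 1 ≠ 0 ⇒ I = 0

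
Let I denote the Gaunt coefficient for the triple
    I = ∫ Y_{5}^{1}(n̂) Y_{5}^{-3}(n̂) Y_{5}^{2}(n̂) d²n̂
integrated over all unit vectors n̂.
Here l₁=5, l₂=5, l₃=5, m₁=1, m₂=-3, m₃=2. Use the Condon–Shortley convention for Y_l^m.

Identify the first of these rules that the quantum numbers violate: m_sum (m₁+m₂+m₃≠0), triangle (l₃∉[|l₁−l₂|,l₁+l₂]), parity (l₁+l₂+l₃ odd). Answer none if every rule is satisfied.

parity

Σmᵢ = 0  ✓
l₃∈[|l₁−l₂|,l₁+l₂]=[0,10], have l₃=5  ✓
Σlᵢ = 15 ⇒ odd  ✗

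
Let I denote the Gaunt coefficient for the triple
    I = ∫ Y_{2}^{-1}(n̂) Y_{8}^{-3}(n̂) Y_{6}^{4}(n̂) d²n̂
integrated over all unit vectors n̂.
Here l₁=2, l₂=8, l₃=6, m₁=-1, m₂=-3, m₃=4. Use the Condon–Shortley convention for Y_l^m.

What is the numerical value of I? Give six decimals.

m-sum 0 ✓  L=16 even ✓  6≤6≤10 ✓
Π(2lᵢ+1) = 5×17×13 = 1105
triangle coeff Δ(2,8,6) = 1/30940
Σ_t [2,2]: t=2:+1/2073600 = 1/2073600
(3j)²=28/1105 [(2 8 6; 0 0 0)], sign=+1
Σ_t [3,3]: t=3:−1/43545600 = -1/43545600
(3j)²=11/3094 [(2 8 6; -1 -3 4)], sign=-1
⇒ 4πI² = 22/221
I = (-1)√(22/221/(4π)) = -0.08900415

-0.089004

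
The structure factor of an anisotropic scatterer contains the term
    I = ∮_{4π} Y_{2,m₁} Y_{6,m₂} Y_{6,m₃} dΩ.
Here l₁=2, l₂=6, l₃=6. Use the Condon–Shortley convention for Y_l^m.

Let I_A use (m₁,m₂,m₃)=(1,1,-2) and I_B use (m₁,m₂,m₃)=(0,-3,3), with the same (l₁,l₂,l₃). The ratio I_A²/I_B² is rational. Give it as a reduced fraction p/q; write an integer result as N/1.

Same 2,6,6: normalisation and zero-m 3j drop out of the ratio.
A: Δ: 2! 2! 10! / 15! → 1/90090; sum: t=0:+1/60480 t=1:−1/34560 = -1/80640; 3j²(2 6 6; 1 1 -2) = Δ·Π!·Σ² = 6/1001  (sign -1)
B: Δ: 2! 2! 10! / 15! → 1/90090; sum: t=0:+1/120960 t=1:−1/80640 t=2:+1/1451520 = -1/290304; 3j²(2 6 6; 0 -3 3) = Δ·Π!·Σ² = 5/2002  (sign +1)
I_A²/I_B² = (6/1001)/(5/2002) = 12/5

12/5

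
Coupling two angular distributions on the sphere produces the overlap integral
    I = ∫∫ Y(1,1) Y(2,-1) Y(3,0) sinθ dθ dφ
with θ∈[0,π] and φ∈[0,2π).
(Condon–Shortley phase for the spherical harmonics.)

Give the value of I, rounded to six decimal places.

0.143048

Rules hold: Σm=0, L=6 even, 1≤3≤3.
N = 3·5·7 = 105
Δ = 0!·2!·4!/7! = 1/105
Racah Σ t=0..0: t=0:+1/4 = 1/4
⇒ 3j(1 2 3; 0 0 0)² = 3/35, sgn -1
Racah Σ t=0..0: t=0:+1/12 = 1/12
⇒ 3j(1 2 3; 1 -1 0)² = 1/35, sgn -1
4πI² = N·(3j₀)²·(3jₘ)² = 9/35
I = +1·√(0.257143/4π) = 0.14304817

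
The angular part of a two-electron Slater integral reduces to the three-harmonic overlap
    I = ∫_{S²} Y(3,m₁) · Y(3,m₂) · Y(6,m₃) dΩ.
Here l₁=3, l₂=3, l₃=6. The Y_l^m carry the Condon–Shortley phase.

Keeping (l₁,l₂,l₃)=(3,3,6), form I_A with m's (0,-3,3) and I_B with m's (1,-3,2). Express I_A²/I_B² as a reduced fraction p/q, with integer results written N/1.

Same 3,3,6: normalisation and zero-m 3j drop out of the ratio.
A: Δ: 0! 6! 6! / 13! → 1/12012; sum: t=0:+1/25920 = 1/25920; 3j²(3 3 6; 0 -3 3) = Δ·Π!·Σ² = 1/143  (sign -1)
B: Δ: 0! 6! 6! / 13! → 1/12012; sum: t=0:+1/34560 = 1/34560; 3j²(3 3 6; 1 -3 2) = Δ·Π!·Σ² = 1/429  (sign +1)
I_A²/I_B² = (1/143)/(1/429) = 3/1

3/1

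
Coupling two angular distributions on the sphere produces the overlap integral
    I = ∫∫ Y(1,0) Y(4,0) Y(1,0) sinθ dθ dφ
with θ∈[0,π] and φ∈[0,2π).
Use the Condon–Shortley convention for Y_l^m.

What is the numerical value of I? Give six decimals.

0.000000

l₃=1 ∉ [3,5] — triangle fails ⇒ I = 0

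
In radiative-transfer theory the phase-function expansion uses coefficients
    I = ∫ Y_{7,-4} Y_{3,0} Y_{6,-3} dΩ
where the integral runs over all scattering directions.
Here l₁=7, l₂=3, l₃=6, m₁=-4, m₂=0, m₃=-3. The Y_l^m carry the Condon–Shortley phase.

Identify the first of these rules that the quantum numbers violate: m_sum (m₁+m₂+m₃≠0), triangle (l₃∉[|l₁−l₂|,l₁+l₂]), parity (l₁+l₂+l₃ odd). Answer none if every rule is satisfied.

Σmᵢ = -7  ✗
l₃∈[|l₁−l₂|,l₁+l₂]=[4,10], have l₃=6
Σlᵢ = 16 ⇒ even

m_sum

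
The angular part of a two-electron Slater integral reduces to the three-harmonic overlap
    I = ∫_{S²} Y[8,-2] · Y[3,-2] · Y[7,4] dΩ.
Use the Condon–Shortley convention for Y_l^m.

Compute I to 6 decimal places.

-0.160034

Checks pass: Σm=0; 18 even; l₃=7∈[5,11].
(2·8+1)(2·3+1)(2·7+1) = 1785
Δ: 4! 12! 2! / 19! → 1/5290740
sum: t=1:−1/7257600 t=2:+1/2073600 t=3:−1/7257600 = 1/4838400
3j²(8 3 7; 0 0 0) = Δ·Π!·Σ² = 252/20995  (sign -1)
sum: t=0:+1/174182400 t=1:−1/26127360 = -17/522547200
3j²(8 3 7; -2 -2 4) = Δ·Π!·Σ² = 935/62244  (sign +1)
combine: 4πI² = 1785·252/20995·935/62244 = 19635/61009
take √, sign -1: I = -0.16003448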